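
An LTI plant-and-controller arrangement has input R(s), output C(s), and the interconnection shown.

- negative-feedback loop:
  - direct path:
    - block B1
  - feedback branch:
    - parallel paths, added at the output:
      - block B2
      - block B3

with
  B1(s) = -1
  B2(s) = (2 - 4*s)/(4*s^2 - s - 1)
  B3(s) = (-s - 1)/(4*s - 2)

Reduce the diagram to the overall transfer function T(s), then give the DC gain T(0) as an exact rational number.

First reduce the diagram to T(s).

[1] add B2, B3 (parallel), giving (-4*s^3 - 19*s^2 + 18*s - 3)/(16*s^3 - 12*s^2 - 2*s + 2)
[2] collapse the loop (B1 forward, (B2+B3) return), giving (-16*s^3 + 12*s^2 + 2*s - 2)/(20*s^3 + 7*s^2 - 20*s + 5)
DC gain: substitute s = 0 into T(s) from step 2: T(0) = -2/5.

Answer: -2/5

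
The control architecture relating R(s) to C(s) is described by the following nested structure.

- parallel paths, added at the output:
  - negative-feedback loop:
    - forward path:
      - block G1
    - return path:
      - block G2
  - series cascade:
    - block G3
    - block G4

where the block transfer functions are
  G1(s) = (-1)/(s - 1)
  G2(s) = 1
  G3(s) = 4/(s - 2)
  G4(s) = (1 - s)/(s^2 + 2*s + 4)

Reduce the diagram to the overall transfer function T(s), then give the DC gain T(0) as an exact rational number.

Step 1 - feedback reduction of G1, G2 = (-1)/(s - 2)
Step 2 - series reduction of G3, G4 = (4 - 4*s)/(s^3 - 8)
Step 3 - reduce the parallel group [G1/(1+G1*G2)], (G3*G4) = (-s^2 - 6*s)/(s^3 - 8)
That last expression is T(s); at s = 0 only the constant terms survive, so T(0) = 0/(-8) = 0.

Hence the answer: 0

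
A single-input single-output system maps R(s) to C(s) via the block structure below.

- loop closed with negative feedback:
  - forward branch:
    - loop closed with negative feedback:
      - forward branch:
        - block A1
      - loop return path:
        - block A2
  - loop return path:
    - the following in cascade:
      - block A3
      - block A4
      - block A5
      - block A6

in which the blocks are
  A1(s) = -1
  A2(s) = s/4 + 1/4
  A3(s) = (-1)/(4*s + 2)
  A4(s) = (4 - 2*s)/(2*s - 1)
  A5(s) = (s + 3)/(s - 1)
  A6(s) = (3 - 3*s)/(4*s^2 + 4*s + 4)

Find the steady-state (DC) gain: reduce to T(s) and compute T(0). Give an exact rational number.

Step 1: close the feedback loop around A1, A2 gives 4/(s - 3)
Step 2: cascade A3, A4, A5, A6 gives (-3*s^2 - 3*s + 18)/(16*s^4 + 16*s^3 + 12*s^2 - 4*s - 4)
Step 3: reduce the feedback loop with forward [A1/(1+A1*A2)] and return (A3*A4*A5*A6) gives (16*s^4 + 16*s^3 + 12*s^2 - 4*s - 4)/(4*s^5 - 8*s^4 - 9*s^3 - 13*s^2 - s + 21)
DC gain: substitute s = 0 into T(s) from step 3: T(0) = -4/21.

Answer: -4/21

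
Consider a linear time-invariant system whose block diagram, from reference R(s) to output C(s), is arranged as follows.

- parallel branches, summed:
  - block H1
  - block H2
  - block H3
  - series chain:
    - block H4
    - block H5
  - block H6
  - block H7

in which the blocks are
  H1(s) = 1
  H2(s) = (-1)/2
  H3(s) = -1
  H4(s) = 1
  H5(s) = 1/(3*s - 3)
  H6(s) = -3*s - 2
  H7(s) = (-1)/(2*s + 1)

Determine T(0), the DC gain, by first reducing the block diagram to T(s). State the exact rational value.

The answer is -23/6.

Reasoning:
Step 1: cascade H4, H5 gives 1/(3*s - 3)
Step 2: reduce the parallel group H1, H2, H3, (H4*H5), H6, H7 gives (-36*s^3 - 12*s^2 + 31*s + 23)/(12*s^2 - 6*s - 6)
DC gain: substitute s = 0 into T(s) from step 2: T(0) = 23/(-6) = -23/6.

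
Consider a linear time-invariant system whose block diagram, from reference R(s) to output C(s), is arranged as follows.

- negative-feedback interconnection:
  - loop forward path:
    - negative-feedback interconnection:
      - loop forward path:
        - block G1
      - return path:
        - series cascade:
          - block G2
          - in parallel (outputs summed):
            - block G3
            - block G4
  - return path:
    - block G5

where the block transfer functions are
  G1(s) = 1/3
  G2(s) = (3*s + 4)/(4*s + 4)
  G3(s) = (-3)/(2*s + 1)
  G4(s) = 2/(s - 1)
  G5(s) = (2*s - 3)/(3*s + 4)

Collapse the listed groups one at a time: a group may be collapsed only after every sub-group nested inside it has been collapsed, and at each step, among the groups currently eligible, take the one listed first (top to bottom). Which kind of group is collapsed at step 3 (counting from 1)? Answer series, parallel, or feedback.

Step 1: parallel reduction of G3, G4
Step 2: reduce the series chain G2, (G3+G4)
Step 3: feedback reduction of G1, (G2*(G3+G4))
Step 4: reduce the feedback loop with forward [G1/(1+G1*(G2*(G3+G4)))] and return G5
Step 3 collapses a feedback group.

Answer: feedback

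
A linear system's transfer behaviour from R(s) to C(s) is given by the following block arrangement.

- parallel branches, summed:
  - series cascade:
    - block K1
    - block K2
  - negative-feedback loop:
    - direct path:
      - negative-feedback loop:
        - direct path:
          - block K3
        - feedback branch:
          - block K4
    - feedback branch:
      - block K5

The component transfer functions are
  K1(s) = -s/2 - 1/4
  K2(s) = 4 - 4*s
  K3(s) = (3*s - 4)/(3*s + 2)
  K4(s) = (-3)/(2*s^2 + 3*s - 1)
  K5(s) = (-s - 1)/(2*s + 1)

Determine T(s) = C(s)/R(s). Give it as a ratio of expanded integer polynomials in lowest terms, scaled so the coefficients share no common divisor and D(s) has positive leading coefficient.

Step 1: multiply K1, K2 (series) -> 2*s^2 - s - 1
Step 2: close the feedback loop around K3, K4 -> (6*s^3 + s^2 - 15*s + 4)/(6*s^3 + 13*s^2 - 6*s + 10)
Step 3: apply the feedback formula to [K3/(1+K3*K4)], K5 -> (12*s^4 + 8*s^3 - 29*s^2 - 7*s + 4)/(6*s^4 + 25*s^3 + 15*s^2 + 25*s + 6)
Step 4: sum the parallel branches (K1*K2), [[K3/(1+K3*K4)]/(1+[K3/(1+K3*K4)]*K5)], giving the overall T(s)

Therefore the answer is (12*s^6 + 44*s^5 + 11*s^4 + 18*s^3 - 57*s^2 - 38*s - 2)/(6*s^4 + 25*s^3 + 15*s^2 + 25*s + 6).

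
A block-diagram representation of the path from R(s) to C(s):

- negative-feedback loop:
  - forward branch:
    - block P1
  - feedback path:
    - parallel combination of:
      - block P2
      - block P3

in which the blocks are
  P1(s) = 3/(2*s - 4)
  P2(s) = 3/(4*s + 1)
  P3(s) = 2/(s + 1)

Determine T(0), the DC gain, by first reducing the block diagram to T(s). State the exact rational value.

The answer is 3/11.

Reasoning:
[1] combine P2, P3 in parallel -> (11*s + 5)/(4*s^2 + 5*s + 1)
[2] apply the feedback formula to P1, (P2+P3) -> (12*s^2 + 15*s + 3)/(8*s^3 - 6*s^2 + 15*s + 11)
The step-2 result is T(s). Setting s = 0: T(0) = 3/11.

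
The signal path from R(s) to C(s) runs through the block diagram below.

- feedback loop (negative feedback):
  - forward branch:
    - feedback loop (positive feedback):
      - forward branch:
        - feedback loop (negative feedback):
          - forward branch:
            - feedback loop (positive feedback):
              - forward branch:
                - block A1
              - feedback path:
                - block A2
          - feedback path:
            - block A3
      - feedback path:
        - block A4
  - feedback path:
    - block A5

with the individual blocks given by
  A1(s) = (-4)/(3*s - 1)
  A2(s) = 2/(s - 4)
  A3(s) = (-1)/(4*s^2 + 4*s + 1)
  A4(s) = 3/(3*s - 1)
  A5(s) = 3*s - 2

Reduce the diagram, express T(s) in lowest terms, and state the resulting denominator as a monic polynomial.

First reduce the diagram to T(s).

Step 1: reduce the feedback loop with forward A1 and return A2 = (16 - 4*s)/(3*s^2 - 13*s + 12)
Step 2: collapse the loop ([A1/(1-A1*A2)] forward, A3 return) = (-16*s^3 + 48*s^2 + 60*s + 16)/(12*s^4 - 40*s^3 - s^2 + 39*s - 4)
Step 3: apply the feedback formula to [[A1/(1-A1*A2)]/(1+[A1/(1-A1*A2)]*A3)], A4 = (-48*s^4 + 160*s^3 + 132*s^2 - 12*s - 16)/(36*s^5 - 132*s^4 + 85*s^3 - 26*s^2 - 231*s - 44)
Step 4: feedback reduction of [[[A1/(1-A1*A2)]/(1+[A1/(1-A1*A2)]*A3)]/(1-[[A1/(1-A1*A2)]/(1+[A1/(1-A1*A2)]*A3)]*A4)], A5 = (48*s^4 - 160*s^3 - 132*s^2 + 12*s + 16)/(108*s^5 - 444*s^4 - 161*s^3 + 326*s^2 + 255*s + 12)
No further cancellation is possible in the step-4 result, so that is T(s). Its denominator becomes monic after dividing by the leading coefficient 108.

Answer: s^5 - 37*s^4/9 - 161*s^3/108 + 163*s^2/54 + 85*s/36 + 1/9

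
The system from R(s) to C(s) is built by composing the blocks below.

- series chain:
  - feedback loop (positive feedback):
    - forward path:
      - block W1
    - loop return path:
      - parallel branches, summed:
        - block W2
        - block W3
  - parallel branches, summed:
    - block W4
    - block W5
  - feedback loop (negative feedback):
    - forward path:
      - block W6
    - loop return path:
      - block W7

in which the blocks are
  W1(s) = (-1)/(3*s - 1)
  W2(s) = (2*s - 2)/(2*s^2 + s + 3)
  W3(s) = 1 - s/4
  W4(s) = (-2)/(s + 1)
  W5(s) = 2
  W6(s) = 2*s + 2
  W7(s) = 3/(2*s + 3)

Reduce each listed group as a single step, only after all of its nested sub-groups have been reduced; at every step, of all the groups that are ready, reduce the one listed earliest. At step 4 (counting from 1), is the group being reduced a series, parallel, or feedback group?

Step 1. combine W2, W3 in parallel
Step 2. close the feedback loop around W1, (W2+W3)
Step 3. reduce the parallel group W4, W5
Step 4. reduce the feedback loop with forward W6 and return W7
Step 5. combine [W1/(1-W1*(W2+W3))], (W4+W5), [W6/(1+W6*W7)] in series
At step 4 the group reduced is feedback.

Hence the answer: feedback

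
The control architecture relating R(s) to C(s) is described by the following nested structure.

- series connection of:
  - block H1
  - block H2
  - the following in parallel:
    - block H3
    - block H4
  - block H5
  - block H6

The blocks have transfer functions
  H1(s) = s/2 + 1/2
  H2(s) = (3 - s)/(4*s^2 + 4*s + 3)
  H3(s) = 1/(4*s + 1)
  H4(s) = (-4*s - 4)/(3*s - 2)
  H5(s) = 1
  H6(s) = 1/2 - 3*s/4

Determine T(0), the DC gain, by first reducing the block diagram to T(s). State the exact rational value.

First reduce the diagram to T(s).

Step 1: reduce the parallel group H3, H4; result (-16*s^2 - 17*s - 6)/(12*s^2 - 5*s - 2)
Step 2: combine H1, H2, (H3+H4), H5, H6 in series; result (-16*s^4 + 15*s^3 + 76*s^2 + 63*s + 18)/(128*s^3 + 160*s^2 + 128*s + 24)
Step 2 gives the overall T(s). Then T(0) = 18/24 = 3/4.

Answer: 3/4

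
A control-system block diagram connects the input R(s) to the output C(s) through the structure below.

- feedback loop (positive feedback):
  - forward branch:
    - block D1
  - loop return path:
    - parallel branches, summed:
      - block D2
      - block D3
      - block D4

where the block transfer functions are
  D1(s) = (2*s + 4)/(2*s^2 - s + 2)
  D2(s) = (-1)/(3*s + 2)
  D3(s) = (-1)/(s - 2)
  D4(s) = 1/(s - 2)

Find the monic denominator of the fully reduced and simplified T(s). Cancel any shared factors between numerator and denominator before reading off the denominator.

Reducing step by step:

Step 1 - reduce the parallel group D2, D3, D4 = (-1)/(3*s + 2)
Step 2 - close the feedback loop around D1, (D2+D3+D4) = (6*s^2 + 16*s + 8)/(6*s^3 + s^2 + 6*s + 8)
That last expression is T(s), already simplified. Scaling its denominator by 1/6 (the reciprocal of the leading coefficient) yields the monic denominator.

Answer: s^3 + s^2/6 + s + 4/3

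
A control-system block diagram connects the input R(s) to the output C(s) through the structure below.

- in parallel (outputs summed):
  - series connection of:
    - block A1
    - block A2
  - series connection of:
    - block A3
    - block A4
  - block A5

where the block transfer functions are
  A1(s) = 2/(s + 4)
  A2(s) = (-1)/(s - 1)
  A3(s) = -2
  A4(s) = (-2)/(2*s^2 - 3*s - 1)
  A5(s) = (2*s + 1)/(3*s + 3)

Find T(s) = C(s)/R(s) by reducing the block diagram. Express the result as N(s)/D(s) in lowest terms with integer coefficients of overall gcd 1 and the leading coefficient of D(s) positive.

The answer is (4*s^5 + 8*s^4 - 33*s^3 + 54*s^2 + 29*s - 38)/(6*s^5 + 15*s^4 - 45*s^3 - 27*s^2 + 39*s + 12).

Reasoning:
(1) reduce the series chain A1, A2: (-2)/(s^2 + 3*s - 4)
(2) multiply A3, A4 (series): 4/(2*s^2 - 3*s - 1)
(3) combine (A1*A2), (A3*A4), A5 in parallel: this yields T(s), and no further normalization is needed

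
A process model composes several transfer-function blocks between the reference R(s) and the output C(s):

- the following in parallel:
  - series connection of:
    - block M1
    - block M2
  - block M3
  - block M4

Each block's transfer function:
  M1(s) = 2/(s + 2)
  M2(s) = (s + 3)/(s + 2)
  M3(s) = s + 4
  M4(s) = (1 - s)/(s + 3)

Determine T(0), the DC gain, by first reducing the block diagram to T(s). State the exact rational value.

The answer is 35/6.

Reasoning:
[1] series reduction of M1, M2 = (2*s + 6)/(s^2 + 4*s + 4)
[2] parallel reduction of (M1*M2), M3, M4 = (s^4 + 10*s^3 + 43*s^2 + 88*s + 70)/(s^3 + 7*s^2 + 16*s + 12)
DC gain: substitute s = 0 into T(s) from step 2: T(0) = 70/12 = 35/6.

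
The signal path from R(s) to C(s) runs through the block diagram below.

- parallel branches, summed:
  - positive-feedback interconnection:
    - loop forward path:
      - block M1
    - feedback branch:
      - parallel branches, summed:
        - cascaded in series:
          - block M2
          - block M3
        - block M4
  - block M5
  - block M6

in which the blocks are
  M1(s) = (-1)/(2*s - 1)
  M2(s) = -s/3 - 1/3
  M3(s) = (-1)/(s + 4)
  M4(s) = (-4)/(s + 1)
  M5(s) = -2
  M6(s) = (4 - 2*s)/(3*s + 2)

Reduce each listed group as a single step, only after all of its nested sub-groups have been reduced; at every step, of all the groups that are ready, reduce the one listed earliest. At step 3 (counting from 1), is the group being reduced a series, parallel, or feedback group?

Step 1: reduce the series chain M2, M3
Step 2: reduce the parallel group (M2*M3), M4
Step 3: apply the feedback formula to M1, ((M2*M3)+M4)
Step 4: sum the parallel branches [M1/(1-M1*((M2*M3)+M4))], M5, M6
Step 3 collapses a feedback group.

Therefore the answer is feedback.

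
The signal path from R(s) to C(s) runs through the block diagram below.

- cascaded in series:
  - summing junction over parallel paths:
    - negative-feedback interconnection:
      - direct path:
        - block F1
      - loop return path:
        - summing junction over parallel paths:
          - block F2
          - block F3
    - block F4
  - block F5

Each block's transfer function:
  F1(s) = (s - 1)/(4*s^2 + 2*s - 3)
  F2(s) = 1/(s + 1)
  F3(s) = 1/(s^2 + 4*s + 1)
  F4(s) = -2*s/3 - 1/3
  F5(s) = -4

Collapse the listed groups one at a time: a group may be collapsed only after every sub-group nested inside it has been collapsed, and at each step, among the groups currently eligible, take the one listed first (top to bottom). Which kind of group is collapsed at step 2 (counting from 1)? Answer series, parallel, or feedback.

Step 1 - add F2, F3 (parallel)
Step 2 - feedback reduction of F1, (F2+F3)
Step 3 - sum the parallel branches [F1/(1+F1*(F2+F3))], F4
Step 4 - cascade ([F1/(1+F1*(F2+F3))]+F4), F5
So the answer for step 2 is feedback.

Final answer: feedback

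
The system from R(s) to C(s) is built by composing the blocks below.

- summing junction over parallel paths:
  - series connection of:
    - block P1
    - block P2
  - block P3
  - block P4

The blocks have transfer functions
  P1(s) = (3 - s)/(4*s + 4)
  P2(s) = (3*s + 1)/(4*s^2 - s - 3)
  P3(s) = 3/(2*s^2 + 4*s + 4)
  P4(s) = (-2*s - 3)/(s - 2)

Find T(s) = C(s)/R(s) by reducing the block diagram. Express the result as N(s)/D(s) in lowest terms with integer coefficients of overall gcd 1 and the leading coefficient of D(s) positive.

Step 1 - combine P1, P2 in series gives (-3*s^2 + 8*s + 3)/(16*s^3 + 12*s^2 - 16*s - 12)
Step 2 - parallel reduction of (P1*P2), P3, P4, giving the overall T(s)

Final answer: (-32*s^6 - 139*s^5 - 180*s^4 - 101*s^3 + 108*s^2 + 208*s + 96)/(16*s^6 + 12*s^5 - 48*s^4 - 100*s^3 - 16*s^2 + 88*s + 48)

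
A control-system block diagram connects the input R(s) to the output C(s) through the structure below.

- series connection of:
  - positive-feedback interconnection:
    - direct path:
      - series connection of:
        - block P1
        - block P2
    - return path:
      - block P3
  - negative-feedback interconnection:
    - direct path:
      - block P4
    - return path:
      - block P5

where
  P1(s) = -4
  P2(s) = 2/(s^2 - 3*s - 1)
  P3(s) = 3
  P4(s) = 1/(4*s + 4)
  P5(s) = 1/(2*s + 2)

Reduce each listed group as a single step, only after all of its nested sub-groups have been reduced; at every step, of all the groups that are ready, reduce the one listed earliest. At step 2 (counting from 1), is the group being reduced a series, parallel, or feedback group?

1. cascade P1, P2
2. collapse the loop ((P1*P2) forward, P3 return)
3. close the feedback loop around P4, P5
4. series reduction of [(P1*P2)/(1-(P1*P2)*P3)], [P4/(1+P4*P5)]
The group at step 2 is a feedback group.

Final answer: feedback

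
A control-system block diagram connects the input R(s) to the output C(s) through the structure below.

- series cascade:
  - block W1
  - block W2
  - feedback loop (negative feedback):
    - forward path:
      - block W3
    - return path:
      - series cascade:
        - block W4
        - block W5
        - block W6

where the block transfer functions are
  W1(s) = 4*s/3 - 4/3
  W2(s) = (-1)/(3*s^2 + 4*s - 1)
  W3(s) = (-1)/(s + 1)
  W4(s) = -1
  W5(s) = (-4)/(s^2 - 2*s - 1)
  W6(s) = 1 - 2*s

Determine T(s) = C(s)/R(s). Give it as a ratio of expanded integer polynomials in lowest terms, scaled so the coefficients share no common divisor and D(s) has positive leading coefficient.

Step 1. reduce the series chain W4, W5, W6 gives (4 - 8*s)/(s^2 - 2*s - 1)
Step 2. reduce the feedback loop with forward W3 and return (W4*W5*W6) gives (-s^2 + 2*s + 1)/(s^3 - s^2 + 5*s - 5)
Step 3. combine W1, W2, [W3/(1+W3*(W4*W5*W6))] in series, giving the overall T(s)

Final answer: (4*s^2 - 8*s - 4)/(9*s^4 + 12*s^3 + 42*s^2 + 60*s - 15)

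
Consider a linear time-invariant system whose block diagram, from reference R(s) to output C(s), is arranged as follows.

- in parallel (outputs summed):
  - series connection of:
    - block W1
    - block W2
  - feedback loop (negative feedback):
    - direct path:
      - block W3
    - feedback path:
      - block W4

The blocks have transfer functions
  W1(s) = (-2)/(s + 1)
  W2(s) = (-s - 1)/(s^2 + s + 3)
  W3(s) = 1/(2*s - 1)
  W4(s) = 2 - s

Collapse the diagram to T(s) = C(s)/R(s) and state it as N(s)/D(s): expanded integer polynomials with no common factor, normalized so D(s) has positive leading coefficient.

The answer is (s^2 + 3*s + 5)/(s^3 + 2*s^2 + 4*s + 3).

Reasoning:
Step 1 - series reduction of W1, W2, giving 2/(s^2 + s + 3)
Step 2 - apply the feedback formula to W3, W4, giving 1/(s + 1)
Step 3 - sum the parallel branches (W1*W2), [W3/(1+W3*W4)], giving the overall T(s)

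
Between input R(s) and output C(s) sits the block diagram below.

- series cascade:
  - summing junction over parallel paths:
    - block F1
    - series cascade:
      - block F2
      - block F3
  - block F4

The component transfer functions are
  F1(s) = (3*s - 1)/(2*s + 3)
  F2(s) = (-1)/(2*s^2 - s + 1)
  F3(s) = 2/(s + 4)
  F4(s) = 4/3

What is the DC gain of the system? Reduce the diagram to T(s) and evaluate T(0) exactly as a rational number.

Step 1. reduce the series chain F2, F3 gives (-2)/(2*s^3 + 7*s^2 - 3*s + 4)
Step 2. reduce the parallel group F1, (F2*F3) gives (6*s^4 + 19*s^3 - 16*s^2 + 11*s - 10)/(4*s^4 + 20*s^3 + 15*s^2 - s + 12)
Step 3. series reduction of (F1+(F2*F3)), F4 gives (24*s^4 + 76*s^3 - 64*s^2 + 44*s - 40)/(12*s^4 + 60*s^3 + 45*s^2 - 3*s + 36)
Step 3 gives the overall T(s). Then T(0) = -40/36 = -10/9.

Hence the answer: -10/9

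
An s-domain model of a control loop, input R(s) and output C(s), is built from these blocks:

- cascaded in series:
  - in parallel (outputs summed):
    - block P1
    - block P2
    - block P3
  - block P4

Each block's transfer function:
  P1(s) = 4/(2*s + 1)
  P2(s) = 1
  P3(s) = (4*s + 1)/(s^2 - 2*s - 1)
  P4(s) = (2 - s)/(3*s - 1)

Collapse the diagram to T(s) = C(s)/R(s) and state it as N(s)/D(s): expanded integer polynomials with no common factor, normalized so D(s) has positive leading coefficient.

Step 1. parallel reduction of P1, P2, P3: (2*s^3 + 9*s^2 - 6*s - 4)/(2*s^3 - 3*s^2 - 4*s - 1)
Step 2. series reduction of (P1+P2+P3), P4, giving the overall T(s)

Answer: (-2*s^4 - 5*s^3 + 24*s^2 - 8*s - 8)/(6*s^4 - 11*s^3 - 9*s^2 + s + 1)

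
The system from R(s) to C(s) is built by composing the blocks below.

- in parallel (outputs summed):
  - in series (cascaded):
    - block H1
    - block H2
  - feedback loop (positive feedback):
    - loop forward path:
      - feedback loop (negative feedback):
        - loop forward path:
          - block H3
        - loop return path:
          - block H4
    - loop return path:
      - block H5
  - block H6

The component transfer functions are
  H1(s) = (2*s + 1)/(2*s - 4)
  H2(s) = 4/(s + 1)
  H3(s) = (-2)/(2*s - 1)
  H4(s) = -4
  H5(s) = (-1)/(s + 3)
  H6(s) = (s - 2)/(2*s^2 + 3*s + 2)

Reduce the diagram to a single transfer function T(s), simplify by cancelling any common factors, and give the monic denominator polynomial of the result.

Step 1. cascade H1, H2 gives (4*s + 2)/(s^2 - s - 2)
Step 2. collapse the loop (H3 forward, H4 return) gives (-2)/(2*s + 7)
Step 3. reduce the feedback loop with forward [H3/(1+H3*H4)] and return H5 gives (-2*s - 6)/(2*s^2 + 13*s + 19)
Step 4. combine (H1*H2), [[H3/(1+H3*H4)]/(1-[H3/(1+H3*H4)]*H5)], H6 in parallel gives (14*s^5 + 129*s^4 + 372*s^3 + 491*s^2 + 426*s + 176)/(4*s^6 + 28*s^5 + 41*s^4 - 62*s^3 - 207*s^2 - 204*s - 76)
The result of step 4 is T(s) in lowest terms. Its denominator has leading coefficient 4; dividing the denominator through by 4 makes it monic.

Therefore the answer is s^6 + 7*s^5 + 41*s^4/4 - 31*s^3/2 - 207*s^2/4 - 51*s - 19.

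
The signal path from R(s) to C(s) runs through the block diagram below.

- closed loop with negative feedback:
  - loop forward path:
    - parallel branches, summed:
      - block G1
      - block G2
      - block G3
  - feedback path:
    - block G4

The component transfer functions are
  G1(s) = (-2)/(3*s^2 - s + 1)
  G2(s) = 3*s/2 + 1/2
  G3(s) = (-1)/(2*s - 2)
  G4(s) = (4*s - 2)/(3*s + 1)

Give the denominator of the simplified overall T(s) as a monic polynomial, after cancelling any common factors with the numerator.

Step 1 - sum the parallel branches G1, G2, G3, giving (9*s^4 - 9*s^3 - s^2 - 4*s + 2)/(6*s^3 - 8*s^2 + 4*s - 2)
Step 2 - collapse the loop ((G1+G2+G3) forward, G4 return), giving (27*s^5 - 18*s^4 - 12*s^3 - 13*s^2 + 2*s + 2)/(36*s^5 - 36*s^4 - 4*s^3 - 10*s^2 + 14*s - 6)
Step 2 gives the fully reduced T(s), with no common factor left to cancel. The denominator's leading coefficient is 36, so divide each of its coefficients by 36 to get the monic form.

Final answer: s^5 - s^4 - s^3/9 - 5*s^2/18 + 7*s/18 - 1/6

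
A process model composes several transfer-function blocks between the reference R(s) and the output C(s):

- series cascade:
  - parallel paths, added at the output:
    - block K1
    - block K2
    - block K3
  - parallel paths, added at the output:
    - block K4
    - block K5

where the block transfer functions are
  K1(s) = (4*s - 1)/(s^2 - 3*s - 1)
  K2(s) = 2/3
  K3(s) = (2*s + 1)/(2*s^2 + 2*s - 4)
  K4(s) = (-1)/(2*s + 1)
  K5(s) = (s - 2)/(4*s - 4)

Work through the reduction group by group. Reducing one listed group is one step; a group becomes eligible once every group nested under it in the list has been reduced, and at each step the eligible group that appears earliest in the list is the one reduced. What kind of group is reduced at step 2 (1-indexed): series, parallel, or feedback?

Reducing step by step:

(1) sum the parallel branches K1, K2, K3
(2) parallel reduction of K4, K5
(3) combine (K1+K2+K3), (K4+K5) in series
Step 2: parallel.

Answer: parallel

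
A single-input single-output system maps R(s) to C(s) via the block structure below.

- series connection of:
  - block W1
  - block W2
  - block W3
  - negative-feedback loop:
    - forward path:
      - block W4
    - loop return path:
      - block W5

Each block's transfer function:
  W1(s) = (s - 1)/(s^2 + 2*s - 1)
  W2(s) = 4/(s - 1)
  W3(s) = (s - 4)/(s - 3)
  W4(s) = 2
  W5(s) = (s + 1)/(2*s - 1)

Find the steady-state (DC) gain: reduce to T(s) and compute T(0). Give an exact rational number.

Reducing step by step:

1. reduce the feedback loop with forward W4 and return W5 = (4*s - 2)/(4*s + 1)
2. cascade W1, W2, W3, [W4/(1+W4*W5)] = (16*s^2 - 72*s + 32)/(4*s^4 - 3*s^3 - 29*s^2 + 5*s + 3)
That last expression is T(s); at s = 0 only the constant terms survive, so T(0) = 32/3.

Answer: 32/3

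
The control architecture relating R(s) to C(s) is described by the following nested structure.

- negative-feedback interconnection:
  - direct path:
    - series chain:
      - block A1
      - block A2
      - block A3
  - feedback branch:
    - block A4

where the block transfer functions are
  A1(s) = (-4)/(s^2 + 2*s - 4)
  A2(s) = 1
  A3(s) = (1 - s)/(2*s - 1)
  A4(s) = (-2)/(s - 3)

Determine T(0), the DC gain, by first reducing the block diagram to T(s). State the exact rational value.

Answer: -3

Working:
[1] cascade A1, A2, A3: (4*s - 4)/(2*s^3 + 3*s^2 - 10*s + 4)
[2] close the feedback loop around (A1*A2*A3), A4: (4*s^2 - 16*s + 12)/(2*s^4 - 3*s^3 - 19*s^2 + 26*s - 4)
Evaluating the step-2 result (the overall T(s)) at s = 0 gives T(0) = 12/(-4) = -3.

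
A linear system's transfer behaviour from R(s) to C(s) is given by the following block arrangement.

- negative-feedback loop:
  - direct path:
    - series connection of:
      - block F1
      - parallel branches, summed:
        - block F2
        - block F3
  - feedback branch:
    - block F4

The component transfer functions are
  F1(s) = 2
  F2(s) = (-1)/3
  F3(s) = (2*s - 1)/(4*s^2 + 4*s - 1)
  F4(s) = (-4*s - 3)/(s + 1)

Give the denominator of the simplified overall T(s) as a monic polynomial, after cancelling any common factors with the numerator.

1. parallel reduction of F2, F3 = (-4*s^2 + 2*s - 2)/(12*s^2 + 12*s - 3)
2. multiply F1, (F2+F3) (series) = (-8*s^2 + 4*s - 4)/(12*s^2 + 12*s - 3)
3. collapse the loop ((F1*(F2+F3)) forward, F4 return) = (-8*s^3 - 4*s^2 - 4)/(44*s^3 + 32*s^2 + 13*s + 9)
No further cancellation is possible in the step-3 result, so that is T(s). Its denominator becomes monic after dividing by the leading coefficient 44.

Hence the answer: s^3 + 8*s^2/11 + 13*s/44 + 9/44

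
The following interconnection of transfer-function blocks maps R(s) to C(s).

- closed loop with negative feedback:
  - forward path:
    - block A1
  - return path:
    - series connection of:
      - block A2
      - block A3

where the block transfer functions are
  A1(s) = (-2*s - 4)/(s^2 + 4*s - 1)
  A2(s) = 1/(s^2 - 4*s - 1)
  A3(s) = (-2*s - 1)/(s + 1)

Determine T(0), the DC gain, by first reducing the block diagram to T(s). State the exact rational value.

Step 1: reduce the series chain A2, A3: (-2*s - 1)/(s^3 - 3*s^2 - 5*s - 1)
Step 2: collapse the loop (A1 forward, (A2*A3) return): (-2*s^4 + 2*s^3 + 22*s^2 + 22*s + 4)/(s^5 + s^4 - 18*s^3 - 14*s^2 + 11*s + 5)
Step 2 gives the overall T(s). Then T(0) = 4/5.

Hence the answer: 4/5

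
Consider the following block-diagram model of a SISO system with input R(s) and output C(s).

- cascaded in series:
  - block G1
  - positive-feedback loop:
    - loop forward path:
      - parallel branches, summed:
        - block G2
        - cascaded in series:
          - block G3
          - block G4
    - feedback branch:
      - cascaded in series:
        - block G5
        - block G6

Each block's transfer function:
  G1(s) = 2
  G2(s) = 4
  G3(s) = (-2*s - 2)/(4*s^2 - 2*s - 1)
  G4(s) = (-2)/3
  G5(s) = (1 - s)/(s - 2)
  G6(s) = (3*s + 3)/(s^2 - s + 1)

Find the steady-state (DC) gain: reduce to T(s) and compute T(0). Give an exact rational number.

(1) combine G3, G4 in series, giving (4*s + 4)/(12*s^2 - 6*s - 3)
(2) parallel reduction of G2, (G3*G4), giving (48*s^2 - 20*s - 8)/(12*s^2 - 6*s - 3)
(3) cascade G5, G6, giving (3 - 3*s^2)/(s^3 - 3*s^2 + 3*s - 2)
(4) reduce the feedback loop with forward (G2+(G3*G4)) and return (G5*G6), giving (48*s^5 - 164*s^4 + 196*s^3 - 132*s^2 + 16*s + 16)/(12*s^5 + 102*s^4 - 9*s^3 - 201*s^2 + 63*s + 30)
(5) reduce the series chain G1, [(G2+(G3*G4))/(1-(G2+(G3*G4))*(G5*G6))], giving (96*s^5 - 328*s^4 + 392*s^3 - 264*s^2 + 32*s + 32)/(12*s^5 + 102*s^4 - 9*s^3 - 201*s^2 + 63*s + 30)
DC gain: substitute s = 0 into T(s) from step 5: T(0) = 32/30 = 16/15.

Final answer: 16/15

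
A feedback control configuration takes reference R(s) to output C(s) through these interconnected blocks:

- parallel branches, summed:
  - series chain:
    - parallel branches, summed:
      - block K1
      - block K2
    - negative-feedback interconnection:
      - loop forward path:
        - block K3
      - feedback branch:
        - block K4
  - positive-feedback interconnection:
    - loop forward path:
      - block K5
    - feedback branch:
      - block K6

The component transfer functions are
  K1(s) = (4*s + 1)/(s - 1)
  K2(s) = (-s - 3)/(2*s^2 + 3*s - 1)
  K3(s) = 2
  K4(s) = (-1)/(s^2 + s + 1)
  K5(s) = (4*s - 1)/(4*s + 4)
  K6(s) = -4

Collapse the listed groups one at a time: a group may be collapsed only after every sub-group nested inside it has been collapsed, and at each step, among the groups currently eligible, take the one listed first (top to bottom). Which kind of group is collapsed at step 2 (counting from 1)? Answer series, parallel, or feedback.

The answer is feedback.

Reasoning:
1. add K1, K2 (parallel)
2. reduce the feedback loop with forward K3 and return K4
3. reduce the series chain (K1+K2), [K3/(1+K3*K4)]
4. close the feedback loop around K5, K6
5. add ((K1+K2)*[K3/(1+K3*K4)]), [K5/(1-K5*K6)] (parallel)
So the answer for step 2 is feedback.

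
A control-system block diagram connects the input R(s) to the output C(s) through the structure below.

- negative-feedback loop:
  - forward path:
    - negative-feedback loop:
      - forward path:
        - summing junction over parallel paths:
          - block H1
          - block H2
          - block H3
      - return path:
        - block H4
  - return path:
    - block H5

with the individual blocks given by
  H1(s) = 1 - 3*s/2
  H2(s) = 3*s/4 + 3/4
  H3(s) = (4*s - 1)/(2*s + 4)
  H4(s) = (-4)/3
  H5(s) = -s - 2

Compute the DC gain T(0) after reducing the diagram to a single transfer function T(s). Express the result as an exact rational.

1. reduce the parallel group H1, H2, H3, giving (-3*s^2 + 9*s + 12)/(4*s + 8)
2. close the feedback loop around (H1+H2+H3), H4, giving (-3*s^2 + 9*s + 12)/(4*s^2 - 8*s - 8)
3. collapse the loop ([(H1+H2+H3)/(1+(H1+H2+H3)*H4)] forward, H5 return), giving (-3*s^2 + 9*s + 12)/(3*s^3 + s^2 - 38*s - 32)
Step 3 gives the overall T(s). Then T(0) = 12/(-32) = -3/8.

Final answer: -3/8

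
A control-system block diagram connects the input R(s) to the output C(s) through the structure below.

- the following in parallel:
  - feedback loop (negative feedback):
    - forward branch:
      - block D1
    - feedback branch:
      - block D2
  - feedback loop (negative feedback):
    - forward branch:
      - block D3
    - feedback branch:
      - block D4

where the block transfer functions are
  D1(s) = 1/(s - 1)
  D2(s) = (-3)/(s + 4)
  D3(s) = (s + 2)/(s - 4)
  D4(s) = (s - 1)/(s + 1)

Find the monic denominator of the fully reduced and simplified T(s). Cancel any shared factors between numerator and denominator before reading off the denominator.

[1] apply the feedback formula to D1, D2; result (s + 4)/(s^2 + 3*s - 7)
[2] feedback reduction of D3, D4; result (s^2 + 3*s + 2)/(2*s^2 - 2*s - 6)
[3] sum the parallel branches [D1/(1+D1*D2)], [D3/(1+D3*D4)]; result (s^4 + 8*s^3 + 10*s^2 - 29*s - 38)/(2*s^4 + 4*s^3 - 26*s^2 - 4*s + 42)
The result of step 3 is T(s) in lowest terms. Its denominator has leading coefficient 2; dividing the denominator through by 2 makes it monic.

Answer: s^4 + 2*s^3 - 13*s^2 - 2*s + 21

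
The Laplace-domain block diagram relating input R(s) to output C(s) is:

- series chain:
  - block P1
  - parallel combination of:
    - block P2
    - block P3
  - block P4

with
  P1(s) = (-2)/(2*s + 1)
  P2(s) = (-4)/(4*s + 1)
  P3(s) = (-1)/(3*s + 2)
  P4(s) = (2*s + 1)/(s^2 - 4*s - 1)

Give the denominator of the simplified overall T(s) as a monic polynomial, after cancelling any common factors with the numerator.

(1) combine P2, P3 in parallel -> (-16*s - 9)/(12*s^2 + 11*s + 2)
(2) cascade P1, (P2+P3), P4 -> (32*s + 18)/(12*s^4 - 37*s^3 - 54*s^2 - 19*s - 2)
T(s) is the step-2 result (common factors already cancelled). Leading coefficient of the denominator: 12. Divide through by 12 for the monic polynomial.

Hence the answer: s^4 - 37*s^3/12 - 9*s^2/2 - 19*s/12 - 1/6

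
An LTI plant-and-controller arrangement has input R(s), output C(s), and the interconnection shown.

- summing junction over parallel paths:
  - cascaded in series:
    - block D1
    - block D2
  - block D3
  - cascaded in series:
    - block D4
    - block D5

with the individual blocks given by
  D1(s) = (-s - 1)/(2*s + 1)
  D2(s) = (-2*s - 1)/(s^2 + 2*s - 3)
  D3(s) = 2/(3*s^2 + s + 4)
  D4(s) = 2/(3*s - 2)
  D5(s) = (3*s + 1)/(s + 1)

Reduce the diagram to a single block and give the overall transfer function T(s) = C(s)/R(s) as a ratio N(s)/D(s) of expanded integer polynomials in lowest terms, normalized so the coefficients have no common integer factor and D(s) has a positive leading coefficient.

Answer: (27*s^5 + 69*s^4 + 23*s^3 + 15*s^2 - 82*s - 20)/(9*s^6 + 24*s^5 - 8*s^4 - 2*s^3 - 25*s^2 - 22*s + 24)

Working:
Step 1: combine D1, D2 in series = (s + 1)/(s^2 + 2*s - 3)
Step 2: combine D4, D5 in series = (6*s + 2)/(3*s^2 + s - 2)
Step 3: combine (D1*D2), D3, (D4*D5) in parallel - this is the overall T(s), already in the required normalized form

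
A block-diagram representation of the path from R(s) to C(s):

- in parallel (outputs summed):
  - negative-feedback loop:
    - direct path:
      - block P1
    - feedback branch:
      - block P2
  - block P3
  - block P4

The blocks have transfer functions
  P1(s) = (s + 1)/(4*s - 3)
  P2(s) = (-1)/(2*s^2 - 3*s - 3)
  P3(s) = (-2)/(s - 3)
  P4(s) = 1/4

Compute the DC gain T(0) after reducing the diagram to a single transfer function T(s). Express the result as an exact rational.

(1) feedback reduction of P1, P2: (2*s^3 - s^2 - 6*s - 3)/(8*s^3 - 18*s^2 - 4*s + 8)
(2) reduce the parallel group [P1/(1+P1*P2)], P3, P4: (8*s^4 - 67*s^3 + 91*s^2 + 56*s - 26)/(16*s^4 - 84*s^3 + 100*s^2 + 40*s - 48)
DC gain: substitute s = 0 into T(s) from step 2: T(0) = -26/(-48) = 13/24.

Final answer: 13/24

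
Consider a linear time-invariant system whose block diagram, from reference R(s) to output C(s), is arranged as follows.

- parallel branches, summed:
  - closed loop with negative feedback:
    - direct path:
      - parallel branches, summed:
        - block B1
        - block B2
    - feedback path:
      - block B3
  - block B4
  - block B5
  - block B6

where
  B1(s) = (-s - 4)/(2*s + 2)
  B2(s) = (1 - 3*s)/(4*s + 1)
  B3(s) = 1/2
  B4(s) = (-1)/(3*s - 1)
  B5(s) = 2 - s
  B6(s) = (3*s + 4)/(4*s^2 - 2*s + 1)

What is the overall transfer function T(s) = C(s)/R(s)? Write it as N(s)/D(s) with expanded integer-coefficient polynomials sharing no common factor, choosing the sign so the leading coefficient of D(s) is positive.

1. parallel reduction of B1, B2 gives (-10*s^2 - 21*s - 2)/(8*s^2 + 10*s + 2)
2. close the feedback loop around (B1+B2), B3 gives (-20*s^2 - 42*s - 4)/(6*s^2 - s + 2)
3. combine [(B1+B2)/(1+(B1+B2)*B3)], B4, B5, B6 in parallel, giving the overall T(s)

Therefore the answer is (-72*s^6 - 24*s^5 - 482*s^4 + 492*s^3 - 254*s^2 + 73*s - 10)/(72*s^5 - 72*s^4 + 64*s^3 - 31*s^2 + 11*s - 2).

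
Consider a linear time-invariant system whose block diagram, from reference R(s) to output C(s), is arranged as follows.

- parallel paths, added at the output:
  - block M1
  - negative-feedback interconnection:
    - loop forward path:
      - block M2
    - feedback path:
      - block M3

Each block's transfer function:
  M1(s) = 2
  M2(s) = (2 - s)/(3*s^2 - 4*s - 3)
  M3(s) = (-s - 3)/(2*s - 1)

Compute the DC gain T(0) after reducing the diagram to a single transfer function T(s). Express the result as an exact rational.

Answer: 8/3

Working:
Step 1: reduce the feedback loop with forward M2 and return M3 gives (-2*s^2 + 5*s - 2)/(6*s^3 - 10*s^2 - s - 3)
Step 2: sum the parallel branches M1, [M2/(1+M2*M3)] gives (12*s^3 - 22*s^2 + 3*s - 8)/(6*s^3 - 10*s^2 - s - 3)
Step 2 gives the overall T(s). Then T(0) = -8/(-3) = 8/3.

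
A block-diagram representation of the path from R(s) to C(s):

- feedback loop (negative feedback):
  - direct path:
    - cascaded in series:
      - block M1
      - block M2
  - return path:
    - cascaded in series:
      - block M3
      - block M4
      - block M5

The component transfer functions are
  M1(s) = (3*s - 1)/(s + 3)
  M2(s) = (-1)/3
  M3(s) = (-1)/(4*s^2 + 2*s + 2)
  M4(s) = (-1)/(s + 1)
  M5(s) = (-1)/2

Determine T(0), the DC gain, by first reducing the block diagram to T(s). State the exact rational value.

Reducing step by step:

1. series reduction of M1, M2: (1 - 3*s)/(3*s + 9)
2. combine M3, M4, M5 in series: (-1)/(8*s^3 + 12*s^2 + 8*s + 4)
3. reduce the feedback loop with forward (M1*M2) and return (M3*M4*M5): (-24*s^4 - 28*s^3 - 12*s^2 - 4*s + 4)/(24*s^4 + 108*s^3 + 132*s^2 + 87*s + 35)
Step 3 gives the overall T(s). Then T(0) = 4/35.

Answer: 4/35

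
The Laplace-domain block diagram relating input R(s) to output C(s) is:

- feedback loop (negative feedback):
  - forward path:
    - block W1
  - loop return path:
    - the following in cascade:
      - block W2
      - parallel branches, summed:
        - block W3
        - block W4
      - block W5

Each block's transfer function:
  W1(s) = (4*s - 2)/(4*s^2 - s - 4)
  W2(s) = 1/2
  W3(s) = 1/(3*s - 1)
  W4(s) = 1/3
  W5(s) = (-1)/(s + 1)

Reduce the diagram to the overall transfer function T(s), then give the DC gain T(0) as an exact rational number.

Reducing step by step:

Step 1 - sum the parallel branches W3, W4 -> (3*s + 2)/(9*s - 3)
Step 2 - reduce the series chain W2, (W3+W4), W5 -> (-3*s - 2)/(18*s^2 + 12*s - 6)
Step 3 - collapse the loop (W1 forward, (W2*(W3+W4)*W5) return) -> (36*s^3 + 6*s^2 - 24*s + 6)/(36*s^4 + 15*s^3 - 60*s^2 - 22*s + 14)
DC gain: substitute s = 0 into T(s) from step 3: T(0) = 6/14 = 3/7.

Answer: 3/7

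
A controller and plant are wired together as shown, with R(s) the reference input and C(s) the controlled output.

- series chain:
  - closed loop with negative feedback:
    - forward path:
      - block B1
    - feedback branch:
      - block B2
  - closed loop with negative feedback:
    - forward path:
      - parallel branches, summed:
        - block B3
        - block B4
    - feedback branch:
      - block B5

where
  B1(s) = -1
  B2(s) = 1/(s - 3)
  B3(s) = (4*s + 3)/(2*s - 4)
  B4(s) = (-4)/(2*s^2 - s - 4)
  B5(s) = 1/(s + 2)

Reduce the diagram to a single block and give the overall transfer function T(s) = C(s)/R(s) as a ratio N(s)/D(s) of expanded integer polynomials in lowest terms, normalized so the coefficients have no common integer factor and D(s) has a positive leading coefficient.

(1) collapse the loop (B1 forward, B2 return); result (3 - s)/(s - 4)
(2) parallel reduction of B3, B4; result (8*s^3 + 2*s^2 - 27*s + 4)/(4*s^3 - 10*s^2 - 4*s + 16)
(3) apply the feedback formula to (B3+B4), B5; result (8*s^4 + 18*s^3 - 23*s^2 - 50*s + 8)/(4*s^4 + 6*s^3 - 22*s^2 - 19*s + 36)
(4) multiply [B1/(1+B1*B2)], [(B3+B4)/(1+(B3+B4)*B5)] (series), which is the overall transfer function T(s) = C(s)/R(s) in lowest terms

Final answer: (-8*s^5 + 6*s^4 + 77*s^3 - 19*s^2 - 158*s + 24)/(4*s^5 - 10*s^4 - 46*s^3 + 69*s^2 + 112*s - 144)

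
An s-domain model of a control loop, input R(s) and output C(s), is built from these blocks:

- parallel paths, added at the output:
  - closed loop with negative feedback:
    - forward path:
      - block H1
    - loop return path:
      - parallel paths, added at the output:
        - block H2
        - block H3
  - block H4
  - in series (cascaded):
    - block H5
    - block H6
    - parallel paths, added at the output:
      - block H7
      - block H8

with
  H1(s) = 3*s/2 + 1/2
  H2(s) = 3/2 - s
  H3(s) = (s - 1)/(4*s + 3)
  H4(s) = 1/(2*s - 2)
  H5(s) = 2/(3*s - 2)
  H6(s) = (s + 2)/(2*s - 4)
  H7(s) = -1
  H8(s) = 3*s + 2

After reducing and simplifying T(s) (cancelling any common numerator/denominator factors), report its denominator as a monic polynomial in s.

Step 1 - parallel reduction of H2, H3 gives (-8*s^2 + 8*s + 7)/(8*s + 6)
Step 2 - collapse the loop (H1 forward, (H2+H3) return) gives (-24*s^2 - 26*s - 6)/(24*s^3 - 16*s^2 - 45*s - 19)
Step 3 - sum the parallel branches H7, H8 gives 3*s + 1
Step 4 - series reduction of H5, H6, (H7+H8) gives (3*s^2 + 7*s + 2)/(3*s^2 - 8*s + 4)
Step 5 - combine [H1/(1+H1*(H2+H3))], H4, (H5*H6*(H7+H8)) in parallel gives (144*s^6 + 24*s^5 - 506*s^4 - 361*s^3 + 301*s^2 + 406*s + 48)/(144*s^6 - 624*s^5 + 658*s^4 + 300*s^3 - 534*s^2 - 96*s + 152)
Step 5 gives the fully reduced T(s), with no common factor left to cancel. The denominator's leading coefficient is 144, so divide each of its coefficients by 144 to get the monic form.

Hence the answer: s^6 - 13*s^5/3 + 329*s^4/72 + 25*s^3/12 - 89*s^2/24 - 2*s/3 + 19/18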